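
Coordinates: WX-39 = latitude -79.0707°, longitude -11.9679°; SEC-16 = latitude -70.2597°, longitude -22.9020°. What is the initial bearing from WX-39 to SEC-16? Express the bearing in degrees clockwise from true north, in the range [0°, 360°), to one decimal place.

336.5°

Δλ = -10.9341°
y = sin Δλ · cos φ₂ = -0.064066
x = cos φ₁ sin φ₂ − sin φ₁ cos φ₂ cos Δλ = 0.147155
θ = atan2(y, x) = -23.5265° → 336.4735° (mod 360°)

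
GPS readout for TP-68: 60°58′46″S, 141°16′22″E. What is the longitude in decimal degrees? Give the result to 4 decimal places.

141.2728°E

141° + 16′/60 + 22″/3600 = 141 + 0.26667 + 0.00611 = 141.2728°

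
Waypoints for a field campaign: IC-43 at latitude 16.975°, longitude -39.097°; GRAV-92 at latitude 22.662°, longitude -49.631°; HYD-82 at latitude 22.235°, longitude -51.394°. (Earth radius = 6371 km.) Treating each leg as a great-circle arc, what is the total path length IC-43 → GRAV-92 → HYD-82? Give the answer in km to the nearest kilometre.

IC-43→GRAV-92: c = 0.199310 rad, d = 1269.80 km
GRAV-92→HYD-82: c = 0.029399 rad, d = 187.30 km
Total = 1269.80 + 187.30 = 1457.10 km

1457 km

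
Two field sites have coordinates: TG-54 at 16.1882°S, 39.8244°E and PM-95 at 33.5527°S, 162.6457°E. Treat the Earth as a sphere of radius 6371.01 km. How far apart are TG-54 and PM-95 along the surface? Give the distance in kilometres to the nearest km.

Δφ = -17.3645°,  Δλ = 122.8213°
a = sin²(Δφ/2) + cos φ₁ cos φ₂ sin²(Δλ/2) = 0.639854
c = 2·arcsin(√a) = 1.854286 rad = 106.2428°
d = R·c = 6371.01 × 1.854286 = 11813.7 km

11814 km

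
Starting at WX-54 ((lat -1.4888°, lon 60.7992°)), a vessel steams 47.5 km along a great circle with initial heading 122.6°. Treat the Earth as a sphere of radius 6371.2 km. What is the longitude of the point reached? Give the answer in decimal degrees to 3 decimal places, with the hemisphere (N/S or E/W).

δ = d/R = 47.5/6371.2 = 0.007455 rad
φ₂ = arcsin(sin φ₁ cos δ + cos φ₁ sin δ cos θ)
   = arcsin(-0.02598·0.99997 + 0.99966·0.00746·-0.53877) = -1.71891°
λ₂ = λ₁ + atan2(sin θ sin δ cos φ₁, cos δ − sin φ₁ sin φ₂) = 61.15923°

61.159°E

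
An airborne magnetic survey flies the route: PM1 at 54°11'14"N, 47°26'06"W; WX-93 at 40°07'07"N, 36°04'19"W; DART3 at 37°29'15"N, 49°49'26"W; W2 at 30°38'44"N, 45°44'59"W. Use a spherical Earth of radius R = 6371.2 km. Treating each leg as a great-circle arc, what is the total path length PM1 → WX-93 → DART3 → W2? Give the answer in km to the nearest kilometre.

3854 km

PM1: φ = +54.18722°, λ = -47.43500°
WX-93: φ = +40.11861°, λ = -36.07194°
DART3: φ = +37.48750°, λ = -49.82389°
W2: φ = +30.64556°, λ = -45.74972°
PM1→WX-93: c = 0.279352 rad, d = 1779.81 km
WX-93→DART3: c = 0.192382 rad, d = 1225.70 km
DART3→W2: c = 0.133114 rad, d = 848.10 km
Total = 1779.81 + 1225.70 + 848.10 = 3853.61 km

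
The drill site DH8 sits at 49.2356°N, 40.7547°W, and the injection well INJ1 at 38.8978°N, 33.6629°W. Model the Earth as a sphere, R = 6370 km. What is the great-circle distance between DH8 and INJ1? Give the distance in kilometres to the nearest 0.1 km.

1280.0 km

Δφ = -10.3378°,  Δλ = 7.0918°
a = sin²(Δφ/2) + cos φ₁ cos φ₂ sin²(Δλ/2) = 0.010060
c = 2·arcsin(√a) = 0.200941 rad = 11.5131°
d = R·c = 6370 × 0.200941 = 1280.0 km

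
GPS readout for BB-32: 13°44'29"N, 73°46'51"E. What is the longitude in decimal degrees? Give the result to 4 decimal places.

73.7808°E

73° + 46′/60 + 51″/3600 = 73 + 0.76667 + 0.01417 = 73.7808°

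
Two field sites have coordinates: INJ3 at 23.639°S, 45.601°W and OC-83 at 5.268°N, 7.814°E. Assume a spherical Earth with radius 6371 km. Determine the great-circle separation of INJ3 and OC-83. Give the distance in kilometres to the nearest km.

Δφ = 28.9070°,  Δλ = 53.4150°
a = sin²(Δφ/2) + cos φ₁ cos φ₂ sin²(Δλ/2) = 0.246559
c = 2·arcsin(√a) = 1.039233 rad = 59.5437°
d = R·c = 6371 × 1.039233 = 6621.0 km

6621 km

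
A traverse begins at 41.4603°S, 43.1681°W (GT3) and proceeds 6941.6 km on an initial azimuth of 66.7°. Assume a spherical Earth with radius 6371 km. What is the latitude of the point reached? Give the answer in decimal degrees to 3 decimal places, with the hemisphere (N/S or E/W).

2.505°S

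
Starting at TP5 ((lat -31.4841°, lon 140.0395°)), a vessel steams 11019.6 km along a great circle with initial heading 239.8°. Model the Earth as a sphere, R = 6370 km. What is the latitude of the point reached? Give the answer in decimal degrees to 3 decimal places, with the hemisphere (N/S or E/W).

19.925°S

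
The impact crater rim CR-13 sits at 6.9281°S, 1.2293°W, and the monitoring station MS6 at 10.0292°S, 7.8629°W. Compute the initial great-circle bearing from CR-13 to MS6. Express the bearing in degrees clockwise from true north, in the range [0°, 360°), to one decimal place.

244.2°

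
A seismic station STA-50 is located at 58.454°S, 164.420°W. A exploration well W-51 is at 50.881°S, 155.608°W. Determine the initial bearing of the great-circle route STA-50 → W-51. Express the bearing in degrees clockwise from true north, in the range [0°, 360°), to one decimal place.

37.6°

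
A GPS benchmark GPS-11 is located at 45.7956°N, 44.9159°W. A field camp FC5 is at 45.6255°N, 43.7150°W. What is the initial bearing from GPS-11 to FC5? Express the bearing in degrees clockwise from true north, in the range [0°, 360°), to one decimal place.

Δλ = 1.2009°
y = sin Δλ · cos φ₂ = 0.014657
x = cos φ₁ sin φ₂ − sin φ₁ cos φ₂ cos Δλ = -0.002859
θ = atan2(y, x) = 101.0364° → 101.0364° (mod 360°)

101.0°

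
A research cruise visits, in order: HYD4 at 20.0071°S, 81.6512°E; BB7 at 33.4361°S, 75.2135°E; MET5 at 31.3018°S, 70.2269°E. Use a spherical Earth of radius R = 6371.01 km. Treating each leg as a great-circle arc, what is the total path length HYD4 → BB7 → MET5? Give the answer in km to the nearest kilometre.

2148 km

HYD4→BB7: c = 0.254799 rad, d = 1623.33 km
BB7→MET5: c = 0.082395 rad, d = 524.94 km
Total = 1623.33 + 524.94 = 2148.26 km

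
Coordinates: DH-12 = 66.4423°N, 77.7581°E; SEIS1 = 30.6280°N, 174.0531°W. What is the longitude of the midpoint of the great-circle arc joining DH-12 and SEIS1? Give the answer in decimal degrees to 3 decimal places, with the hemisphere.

158.649°E

Bx = cos φ₂ cos Δλ = -0.268602,  By = cos φ₂ sin Δλ = 0.817497
φₘ = atan2(sin φ₁ + sin φ₂, √((cos φ₁ + Bx)² + By²)) = 59.86258°
λₘ = λ₁ + atan2(By, cos φ₁ + Bx) = 158.64933°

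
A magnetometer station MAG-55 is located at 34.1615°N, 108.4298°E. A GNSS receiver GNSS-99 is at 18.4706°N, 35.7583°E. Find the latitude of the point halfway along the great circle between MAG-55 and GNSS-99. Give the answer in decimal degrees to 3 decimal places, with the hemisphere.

31.516°N

Bx = cos φ₂ cos Δλ = 0.282506,  By = cos φ₂ sin Δλ = -0.905437
φₘ = atan2(sin φ₁ + sin φ₂, √((cos φ₁ + Bx)² + By²)) = 31.51614°
λₘ = λ₁ + atan2(By, cos φ₁ + Bx) = 69.22446°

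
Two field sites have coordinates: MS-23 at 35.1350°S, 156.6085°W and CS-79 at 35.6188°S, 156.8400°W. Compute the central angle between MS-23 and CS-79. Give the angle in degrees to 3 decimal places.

0.519°

Δφ = -0.4838°,  Δλ = -0.2315°
a = sin²(Δφ/2) + cos φ₁ cos φ₂ sin²(Δλ/2) = 0.000021
c = 2·arcsin(√a) = 0.009064 rad = 0.5193°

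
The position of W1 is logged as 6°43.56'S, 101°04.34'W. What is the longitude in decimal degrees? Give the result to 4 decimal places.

101° + 4.34′/60 = 101 + 0.07233 = 101.0723°

101.0723°W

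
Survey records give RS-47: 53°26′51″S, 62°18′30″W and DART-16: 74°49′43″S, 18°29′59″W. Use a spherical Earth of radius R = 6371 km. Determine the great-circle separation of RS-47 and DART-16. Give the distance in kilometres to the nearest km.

3047 km

RS-47: φ = -53.44750°, λ = -62.30833°
DART-16: φ = -74.82861°, λ = -18.49972°
Δφ = -21.3811°,  Δλ = 43.8086°
a = sin²(Δφ/2) + cos φ₁ cos φ₂ sin²(Δλ/2) = 0.056104
c = 2·arcsin(√a) = 0.478269 rad = 27.4028°
d = R·c = 6371 × 0.478269 = 3047.1 km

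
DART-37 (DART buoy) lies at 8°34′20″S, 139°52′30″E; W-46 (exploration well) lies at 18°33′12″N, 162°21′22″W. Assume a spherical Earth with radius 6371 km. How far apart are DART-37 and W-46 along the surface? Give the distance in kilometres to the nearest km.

7016 km

DART-37: φ = -8.57222°, λ = +139.87500°
W-46: φ = +18.55333°, λ = -162.35611°
Δφ = 27.1256°,  Δλ = 57.7689°
a = sin²(Δφ/2) + cos φ₁ cos φ₂ sin²(Δλ/2) = 0.273729
c = 2·arcsin(√a) = 1.101184 rad = 63.0932°
d = R·c = 6371 × 1.101184 = 7015.6 km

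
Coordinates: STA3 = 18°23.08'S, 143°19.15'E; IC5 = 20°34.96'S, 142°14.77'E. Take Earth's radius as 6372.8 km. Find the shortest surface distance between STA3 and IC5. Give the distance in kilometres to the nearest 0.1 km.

269.1 km

STA3: φ = -18.38467°, λ = +143.31917°
IC5: φ = -20.58267°, λ = +142.24617°
Δφ = -2.1980°,  Δλ = -1.0730°
a = sin²(Δφ/2) + cos φ₁ cos φ₂ sin²(Δλ/2) = 0.000446
c = 2·arcsin(√a) = 0.042229 rad = 2.4196°
d = R·c = 6372.8 × 0.042229 = 269.1 km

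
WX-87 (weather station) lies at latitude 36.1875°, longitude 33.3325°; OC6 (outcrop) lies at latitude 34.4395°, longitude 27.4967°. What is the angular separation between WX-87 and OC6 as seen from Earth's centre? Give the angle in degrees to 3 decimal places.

5.072°

Δφ = -1.7480°,  Δλ = -5.8358°
a = sin²(Δφ/2) + cos φ₁ cos φ₂ sin²(Δλ/2) = 0.001958
c = 2·arcsin(√a) = 0.088517 rad = 5.0716°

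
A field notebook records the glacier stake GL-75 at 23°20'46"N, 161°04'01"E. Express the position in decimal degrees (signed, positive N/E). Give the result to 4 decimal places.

lat: 23.3461° N → +23.3461°
lon: 161.0669° E → +161.0669°

+23.3461°, +161.0669°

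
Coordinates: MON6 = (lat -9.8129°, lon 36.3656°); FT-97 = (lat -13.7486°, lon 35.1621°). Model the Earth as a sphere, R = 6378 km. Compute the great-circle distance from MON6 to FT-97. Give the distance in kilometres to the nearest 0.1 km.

Δφ = -3.9357°,  Δλ = -1.2035°
a = sin²(Δφ/2) + cos φ₁ cos φ₂ sin²(Δλ/2) = 0.001285
c = 2·arcsin(√a) = 0.071701 rad = 4.1082°
d = R·c = 6378 × 0.071701 = 457.3 km

457.3 km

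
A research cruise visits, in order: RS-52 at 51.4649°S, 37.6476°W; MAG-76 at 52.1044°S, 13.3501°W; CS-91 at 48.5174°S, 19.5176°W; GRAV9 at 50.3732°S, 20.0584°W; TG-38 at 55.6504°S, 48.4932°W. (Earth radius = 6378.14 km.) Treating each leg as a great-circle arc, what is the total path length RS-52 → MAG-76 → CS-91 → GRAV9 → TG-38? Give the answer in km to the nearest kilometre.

4447 km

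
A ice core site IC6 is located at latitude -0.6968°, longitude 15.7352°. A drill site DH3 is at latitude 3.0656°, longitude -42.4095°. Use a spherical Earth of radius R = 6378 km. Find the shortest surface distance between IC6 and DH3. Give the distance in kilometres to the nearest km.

Δφ = 3.7624°,  Δλ = -58.1447°
a = sin²(Δφ/2) + cos φ₁ cos φ₂ sin²(Δλ/2) = 0.236834
c = 2·arcsin(√a) = 1.016516 rad = 58.2421°
d = R·c = 6378 × 1.016516 = 6483.3 km

6483 km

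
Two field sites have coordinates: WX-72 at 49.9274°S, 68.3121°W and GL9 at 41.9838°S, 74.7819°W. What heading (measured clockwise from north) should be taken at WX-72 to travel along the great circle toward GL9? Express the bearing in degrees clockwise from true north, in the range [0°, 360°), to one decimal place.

Δλ = -6.4698°
y = sin Δλ · cos φ₂ = -0.083758
x = cos φ₁ sin φ₂ − sin φ₁ cos φ₂ cos Δλ = 0.134576
θ = atan2(y, x) = -31.8977° → 328.1023° (mod 360°)

328.1°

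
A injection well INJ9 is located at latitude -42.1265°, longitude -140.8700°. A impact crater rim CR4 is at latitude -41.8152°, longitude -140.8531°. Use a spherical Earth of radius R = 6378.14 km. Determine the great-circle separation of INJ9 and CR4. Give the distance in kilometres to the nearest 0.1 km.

Δφ = 0.3113°,  Δλ = 0.0169°
a = sin²(Δφ/2) + cos φ₁ cos φ₂ sin²(Δλ/2) = 0.000007
c = 2·arcsin(√a) = 0.005438 rad = 0.3116°
d = R·c = 6378.14 × 0.005438 = 34.7 km

34.7 km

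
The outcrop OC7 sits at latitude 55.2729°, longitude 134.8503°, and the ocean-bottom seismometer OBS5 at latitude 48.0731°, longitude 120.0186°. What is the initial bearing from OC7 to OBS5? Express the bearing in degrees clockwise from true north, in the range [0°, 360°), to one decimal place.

Δλ = -14.8317°
y = sin Δλ · cos φ₂ = -0.171042
x = cos φ₁ sin φ₂ − sin φ₁ cos φ₂ cos Δλ = -0.107033
θ = atan2(y, x) = -122.0371° → 237.9629° (mod 360°)

238.0°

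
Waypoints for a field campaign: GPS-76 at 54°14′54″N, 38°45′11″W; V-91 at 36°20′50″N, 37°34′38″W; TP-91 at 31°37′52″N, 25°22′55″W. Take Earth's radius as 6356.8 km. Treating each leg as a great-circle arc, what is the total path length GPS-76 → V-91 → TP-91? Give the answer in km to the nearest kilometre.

3225 km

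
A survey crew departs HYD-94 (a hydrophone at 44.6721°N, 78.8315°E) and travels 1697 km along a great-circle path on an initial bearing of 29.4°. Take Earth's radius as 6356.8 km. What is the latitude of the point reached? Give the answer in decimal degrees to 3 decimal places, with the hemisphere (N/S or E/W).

δ = d/R = 1697/6356.8 = 0.266958 rad
φ₂ = arcsin(sin φ₁ cos δ + cos φ₁ sin δ cos θ)
   = arcsin(0.70305·0.96458 + 0.71114·0.26380·0.87121) = 57.30768°
λ₂ = λ₁ + atan2(sin θ sin δ cos φ₁, cos δ − sin φ₁ sin φ₂) = 92.70374°

57.308°N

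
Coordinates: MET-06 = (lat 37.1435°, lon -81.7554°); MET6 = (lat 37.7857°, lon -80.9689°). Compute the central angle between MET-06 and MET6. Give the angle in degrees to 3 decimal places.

0.896°

Δφ = 0.6422°,  Δλ = 0.7865°
a = sin²(Δφ/2) + cos φ₁ cos φ₂ sin²(Δλ/2) = 0.000061
c = 2·arcsin(√a) = 0.015631 rad = 0.8956°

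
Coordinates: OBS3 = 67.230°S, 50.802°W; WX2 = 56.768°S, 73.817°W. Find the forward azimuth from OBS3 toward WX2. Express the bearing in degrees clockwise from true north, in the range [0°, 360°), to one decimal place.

303.4°

Δλ = -23.0150°
y = sin Δλ · cos φ₂ = -0.214265
x = cos φ₁ sin φ₂ − sin φ₁ cos φ₂ cos Δλ = 0.141361
θ = atan2(y, x) = -56.5852° → 303.4148° (mod 360°)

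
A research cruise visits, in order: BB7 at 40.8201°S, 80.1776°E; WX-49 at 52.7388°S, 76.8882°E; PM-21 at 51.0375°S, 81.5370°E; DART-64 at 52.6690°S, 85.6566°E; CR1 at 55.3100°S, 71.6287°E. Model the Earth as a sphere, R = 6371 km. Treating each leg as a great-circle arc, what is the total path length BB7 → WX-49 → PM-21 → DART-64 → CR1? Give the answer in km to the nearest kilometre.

BB7→WX-49: c = 0.211645 rad, d = 1348.39 km
WX-49→PM-21: c = 0.058202 rad, d = 370.81 km
PM-21→DART-64: c = 0.052744 rad, d = 336.03 km
DART-64→CR1: c = 0.150840 rad, d = 961.00 km
Total = 1348.39 + 370.81 + 336.03 + 961.00 = 3016.23 km

3016 km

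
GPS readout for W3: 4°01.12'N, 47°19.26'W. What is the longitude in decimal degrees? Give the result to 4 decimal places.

47° + 19.26′/60 = 47 + 0.32100 = 47.3210°

47.3210°W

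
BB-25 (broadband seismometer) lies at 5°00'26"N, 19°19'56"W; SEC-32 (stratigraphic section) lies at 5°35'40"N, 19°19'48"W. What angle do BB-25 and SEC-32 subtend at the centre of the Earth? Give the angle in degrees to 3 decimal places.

BB-25: φ = +5.00722°, λ = -19.33222°
SEC-32: φ = +5.59444°, λ = -19.33000°
Δφ = 0.5872°,  Δλ = 0.0022°
a = sin²(Δφ/2) + cos φ₁ cos φ₂ sin²(Δλ/2) = 0.000026
c = 2·arcsin(√a) = 0.010249 rad = 0.5872°

0.587°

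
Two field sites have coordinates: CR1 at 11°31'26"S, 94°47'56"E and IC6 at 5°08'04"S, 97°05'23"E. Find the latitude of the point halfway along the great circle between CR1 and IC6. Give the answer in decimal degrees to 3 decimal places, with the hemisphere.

CR1: φ = -11.52389°, λ = +94.79889°
IC6: φ = -5.13444°, λ = +97.08972°
Bx = cos φ₂ cos Δλ = 0.995191,  By = cos φ₂ sin Δλ = 0.039812
φₘ = atan2(sin φ₁ + sin φ₂, √((cos φ₁ + Bx)² + By²)) = -8.33081°
λₘ = λ₁ + atan2(By, cos φ₁ + Bx) = 95.95367°

8.331°S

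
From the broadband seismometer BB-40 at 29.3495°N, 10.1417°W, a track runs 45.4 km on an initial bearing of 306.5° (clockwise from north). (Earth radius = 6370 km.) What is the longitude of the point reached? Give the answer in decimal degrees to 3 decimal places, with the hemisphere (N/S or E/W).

10.519°W

δ = d/R = 45.4/6370 = 0.007127 rad
φ₂ = arcsin(sin φ₁ cos δ + cos φ₁ sin δ cos θ)
   = arcsin(0.49014·0.99997 + 0.87165·0.00713·0.59482) = 29.59187°
λ₂ = λ₁ + atan2(sin θ sin δ cos φ₁, cos δ − sin φ₁ sin φ₂) = -10.51920°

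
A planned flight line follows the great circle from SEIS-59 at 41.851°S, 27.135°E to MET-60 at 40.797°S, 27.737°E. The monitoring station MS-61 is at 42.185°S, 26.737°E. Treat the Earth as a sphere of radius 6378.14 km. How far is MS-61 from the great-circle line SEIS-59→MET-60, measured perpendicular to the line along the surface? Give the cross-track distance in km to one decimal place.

15.3 km

δ₁₃ = central angle SEIS-59→MS-61 = 0.007786 rad  (haversine)
θ₁₃ = bearing SEIS-59→MS-61 = 221.385°,  θ₁₂ = bearing SEIS-59→MET-60 = 23.415°
dₓₜ = R·arcsin(sin δ₁₃ · sin(θ₁₃ − θ₁₂)) = 6378.14·arcsin(0.00779·sin(197.970°)) = -15.320 km
|dₓₜ| = 15.320 km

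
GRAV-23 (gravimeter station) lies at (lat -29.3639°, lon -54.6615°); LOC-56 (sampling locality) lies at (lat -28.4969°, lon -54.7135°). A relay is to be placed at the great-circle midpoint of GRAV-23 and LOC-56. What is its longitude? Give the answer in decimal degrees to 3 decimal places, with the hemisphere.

54.688°W

Bx = cos φ₂ cos Δλ = 0.878843,  By = cos φ₂ sin Δλ = -0.000798
φₘ = atan2(sin φ₁ + sin φ₂, √((cos φ₁ + Bx)² + By²)) = -28.93040°
λₘ = λ₁ + atan2(By, cos φ₁ + Bx) = -54.68761°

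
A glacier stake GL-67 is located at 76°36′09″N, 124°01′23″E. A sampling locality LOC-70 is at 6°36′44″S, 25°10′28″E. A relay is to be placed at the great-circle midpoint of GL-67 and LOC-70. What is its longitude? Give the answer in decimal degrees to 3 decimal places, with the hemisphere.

GL-67: φ = +76.60250°, λ = +124.02306°
LOC-70: φ = -6.61222°, λ = +25.17444°
Bx = cos φ₂ cos Δλ = -0.152801,  By = cos φ₂ sin Δλ = -0.981526
φₘ = atan2(sin φ₁ + sin φ₂, √((cos φ₁ + Bx)² + By²)) = 41.05488°
λₘ = λ₁ + atan2(By, cos φ₁ + Bx) = 38.61916°

38.619°E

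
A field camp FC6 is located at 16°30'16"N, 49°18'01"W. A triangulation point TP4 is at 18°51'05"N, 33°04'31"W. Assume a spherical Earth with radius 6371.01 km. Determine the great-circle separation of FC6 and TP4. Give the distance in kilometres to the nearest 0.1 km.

1738.0 km

FC6: φ = +16.50444°, λ = -49.30028°
TP4: φ = +18.85139°, λ = -33.07528°
Δφ = 2.3469°,  Δλ = 16.2250°
a = sin²(Δφ/2) + cos φ₁ cos φ₂ sin²(Δλ/2) = 0.018489
c = 2·arcsin(√a) = 0.272792 rad = 15.6298°
d = R·c = 6371.01 × 0.272792 = 1738.0 km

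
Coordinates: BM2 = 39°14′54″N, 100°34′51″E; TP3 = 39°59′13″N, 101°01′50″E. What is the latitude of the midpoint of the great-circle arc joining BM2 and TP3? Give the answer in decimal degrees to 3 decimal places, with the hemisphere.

39.618°N

BM2: φ = +39.24833°, λ = +100.58083°
TP3: φ = +39.98694°, λ = +101.03056°
Bx = cos φ₂ cos Δλ = 0.766167,  By = cos φ₂ sin Δλ = 0.006014
φₘ = atan2(sin φ₁ + sin φ₂, √((cos φ₁ + Bx)² + By²)) = 39.61786°
λₘ = λ₁ + atan2(By, cos φ₁ + Bx) = 100.80449°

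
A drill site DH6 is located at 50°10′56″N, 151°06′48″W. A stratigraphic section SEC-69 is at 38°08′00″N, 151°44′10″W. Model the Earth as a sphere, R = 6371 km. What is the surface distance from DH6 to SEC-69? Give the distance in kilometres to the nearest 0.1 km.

1340.7 km

DH6: φ = +50.18222°, λ = -151.11333°
SEC-69: φ = +38.13333°, λ = -151.73611°
Δφ = -12.0489°,  Δλ = -0.6228°
a = sin²(Δφ/2) + cos φ₁ cos φ₂ sin²(Δλ/2) = 0.011030
c = 2·arcsin(√a) = 0.210435 rad = 12.0571°
d = R·c = 6371 × 0.210435 = 1340.7 km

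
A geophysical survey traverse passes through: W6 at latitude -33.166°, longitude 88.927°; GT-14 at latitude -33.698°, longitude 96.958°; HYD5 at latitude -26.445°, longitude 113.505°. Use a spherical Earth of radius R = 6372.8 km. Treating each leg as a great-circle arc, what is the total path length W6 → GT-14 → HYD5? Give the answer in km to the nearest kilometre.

2530 km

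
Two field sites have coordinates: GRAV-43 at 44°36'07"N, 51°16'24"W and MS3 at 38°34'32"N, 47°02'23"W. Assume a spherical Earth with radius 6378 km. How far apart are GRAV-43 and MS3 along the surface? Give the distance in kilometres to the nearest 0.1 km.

GRAV-43: φ = +44.60194°, λ = -51.27333°
MS3: φ = +38.57556°, λ = -47.03972°
Δφ = -6.0264°,  Δλ = 4.2336°
a = sin²(Δφ/2) + cos φ₁ cos φ₂ sin²(Δλ/2) = 0.003523
c = 2·arcsin(√a) = 0.118773 rad = 6.8052°
d = R·c = 6378 × 0.118773 = 757.5 km

757.5 km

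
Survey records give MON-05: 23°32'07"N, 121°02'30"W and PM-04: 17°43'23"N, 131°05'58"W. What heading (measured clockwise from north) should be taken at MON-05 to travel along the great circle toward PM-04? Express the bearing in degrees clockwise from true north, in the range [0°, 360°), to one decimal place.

240.2°

MON-05: φ = +23.53528°, λ = -121.04167°
PM-04: φ = +17.72306°, λ = -131.09944°
Δλ = -10.0578°
y = sin Δλ · cos φ₂ = -0.166353
x = cos φ₁ sin φ₂ − sin φ₁ cos φ₂ cos Δλ = -0.095423
θ = atan2(y, x) = -119.8395° → 240.1605° (mod 360°)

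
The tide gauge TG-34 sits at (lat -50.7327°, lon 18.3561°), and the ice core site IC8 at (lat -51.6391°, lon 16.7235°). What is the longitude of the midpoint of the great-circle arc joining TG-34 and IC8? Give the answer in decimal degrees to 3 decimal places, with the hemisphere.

17.548°E

Bx = cos φ₂ cos Δλ = 0.620361,  By = cos φ₂ sin Δλ = -0.017682
φₘ = atan2(sin φ₁ + sin φ₂, √((cos φ₁ + Bx)² + By²)) = -51.18874°
λₘ = λ₁ + atan2(By, cos φ₁ + Bx) = 17.54783°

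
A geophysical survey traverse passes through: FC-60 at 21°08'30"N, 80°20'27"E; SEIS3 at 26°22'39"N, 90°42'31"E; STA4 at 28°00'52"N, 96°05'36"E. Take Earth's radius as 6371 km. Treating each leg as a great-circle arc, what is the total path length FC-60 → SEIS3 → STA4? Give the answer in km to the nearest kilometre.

1767 km

FC-60: φ = +21.14167°, λ = +80.34083°
SEIS3: φ = +26.37750°, λ = +90.70861°
STA4: φ = +28.01444°, λ = +96.09333°
FC-60→SEIS3: c = 0.189042 rad, d = 1204.38 km
SEIS3→STA4: c = 0.088328 rad, d = 562.74 km
Total = 1204.38 + 562.74 = 1767.12 km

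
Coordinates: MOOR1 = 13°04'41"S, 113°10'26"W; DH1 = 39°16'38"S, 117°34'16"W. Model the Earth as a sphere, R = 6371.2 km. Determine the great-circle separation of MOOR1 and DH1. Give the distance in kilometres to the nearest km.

MOOR1: φ = -13.07806°, λ = -113.17389°
DH1: φ = -39.27722°, λ = -117.57111°
Δφ = -26.1992°,  Δλ = -4.3972°
a = sin²(Δφ/2) + cos φ₁ cos φ₂ sin²(Δλ/2) = 0.052477
c = 2·arcsin(√a) = 0.462263 rad = 26.4857°
d = R·c = 6371.2 × 0.462263 = 2945.2 km

2945 km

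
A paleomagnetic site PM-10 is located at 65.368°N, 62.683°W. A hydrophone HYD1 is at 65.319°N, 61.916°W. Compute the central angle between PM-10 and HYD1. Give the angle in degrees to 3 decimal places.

0.324°

Δφ = -0.0490°,  Δλ = 0.7670°
a = sin²(Δφ/2) + cos φ₁ cos φ₂ sin²(Δλ/2) = 0.000008
c = 2·arcsin(√a) = 0.005650 rad = 0.3237°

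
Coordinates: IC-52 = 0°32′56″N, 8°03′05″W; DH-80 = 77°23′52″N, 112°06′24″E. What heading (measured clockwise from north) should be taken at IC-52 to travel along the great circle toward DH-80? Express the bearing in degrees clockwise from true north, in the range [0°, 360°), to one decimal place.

IC-52: φ = +0.54889°, λ = -8.05139°
DH-80: φ = +77.39778°, λ = +112.10667°
Δλ = 120.1581°
y = sin Δλ · cos φ₂ = 0.188649
x = cos φ₁ sin φ₂ − sin φ₁ cos φ₂ cos Δλ = 0.976914
θ = atan2(y, x) = 10.9297° → 10.9297° (mod 360°)

10.9°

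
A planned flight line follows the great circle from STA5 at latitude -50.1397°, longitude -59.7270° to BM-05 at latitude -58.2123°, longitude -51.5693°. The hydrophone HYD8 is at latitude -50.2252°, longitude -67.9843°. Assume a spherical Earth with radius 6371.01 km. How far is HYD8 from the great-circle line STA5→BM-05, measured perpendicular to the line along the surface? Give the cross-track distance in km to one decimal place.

δ₁₃ = central angle STA5→HYD8 = 0.092250 rad  (haversine)
θ₁₃ = bearing STA5→HYD8 = 265.902°,  θ₁₂ = bearing STA5→BM-05 = 152.651°
dₓₜ = R·arcsin(sin δ₁₃ · sin(θ₁₃ − θ₁₂)) = 6371.01·arcsin(0.09212·sin(113.251°)) = 539.872 km
|dₓₜ| = 539.872 km

539.9 km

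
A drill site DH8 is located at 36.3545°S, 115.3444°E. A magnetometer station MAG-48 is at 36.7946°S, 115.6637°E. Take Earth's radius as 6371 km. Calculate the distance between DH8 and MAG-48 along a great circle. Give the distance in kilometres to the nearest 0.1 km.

Δφ = -0.4401°,  Δλ = 0.3193°
a = sin²(Δφ/2) + cos φ₁ cos φ₂ sin²(Δλ/2) = 0.000020
c = 2·arcsin(√a) = 0.008890 rad = 0.5094°
d = R·c = 6371 × 0.008890 = 56.6 km

56.6 km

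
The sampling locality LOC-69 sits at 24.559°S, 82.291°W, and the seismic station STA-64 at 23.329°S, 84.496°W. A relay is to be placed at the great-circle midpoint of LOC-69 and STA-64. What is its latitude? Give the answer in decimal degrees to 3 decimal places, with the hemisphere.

Bx = cos φ₂ cos Δλ = 0.917566,  By = cos φ₂ sin Δλ = -0.035330
φₘ = atan2(sin φ₁ + sin φ₂, √((cos φ₁ + Bx)² + By²)) = -23.94793°
λₘ = λ₁ + atan2(By, cos φ₁ + Bx) = -83.39876°

23.948°S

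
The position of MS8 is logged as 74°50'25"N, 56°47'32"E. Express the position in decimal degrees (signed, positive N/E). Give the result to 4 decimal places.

lat: 74.8403° N → +74.8403°
lon: 56.7922° E → +56.7922°

+74.8403°, +56.7922°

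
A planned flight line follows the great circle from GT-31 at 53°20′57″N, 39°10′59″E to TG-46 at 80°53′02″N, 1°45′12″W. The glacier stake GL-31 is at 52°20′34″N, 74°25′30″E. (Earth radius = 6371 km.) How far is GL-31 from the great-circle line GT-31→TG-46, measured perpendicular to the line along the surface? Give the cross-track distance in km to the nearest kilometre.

2345 km

GT-31: φ = +53.34917°, λ = +39.18306°
TG-46: φ = +80.88389°, λ = -1.75333°
GL-31: φ = +52.34278°, λ = +74.42500°
δ₁₃ = central angle GT-31→GL-31 = 0.368118 rad  (haversine)
θ₁₃ = bearing GT-31→GL-31 = 78.415°,  θ₁₂ = bearing GT-31→TG-46 = 348.118°
dₓₜ = R·arcsin(sin δ₁₃ · sin(θ₁₃ − θ₁₂)) = 6371·arcsin(0.35986·sin(-269.703°)) = 2345.246 km
|dₓₜ| = 2345.246 km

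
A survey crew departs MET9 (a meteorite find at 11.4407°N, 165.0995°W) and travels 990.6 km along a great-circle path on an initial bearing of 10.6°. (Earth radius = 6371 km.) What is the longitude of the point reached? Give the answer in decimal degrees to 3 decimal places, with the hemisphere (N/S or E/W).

163.360°W

δ = d/R = 990.6/6371 = 0.155486 rad
φ₂ = arcsin(sin φ₁ cos δ + cos φ₁ sin δ cos θ)
   = arcsin(0.19835·0.98794 + 0.98013·0.15486·0.98294) = 20.19118°
λ₂ = λ₁ + atan2(sin θ sin δ cos φ₁, cos δ − sin φ₁ sin φ₂) = -163.36019°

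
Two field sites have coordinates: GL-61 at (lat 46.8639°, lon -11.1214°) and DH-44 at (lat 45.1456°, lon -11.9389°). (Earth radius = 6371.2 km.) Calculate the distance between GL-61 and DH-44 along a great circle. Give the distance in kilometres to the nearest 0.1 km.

Δφ = -1.7183°,  Δλ = -0.8175°
a = sin²(Δφ/2) + cos φ₁ cos φ₂ sin²(Δλ/2) = 0.000249
c = 2·arcsin(√a) = 0.031585 rad = 1.8097°
d = R·c = 6371.2 × 0.031585 = 201.2 km

201.2 km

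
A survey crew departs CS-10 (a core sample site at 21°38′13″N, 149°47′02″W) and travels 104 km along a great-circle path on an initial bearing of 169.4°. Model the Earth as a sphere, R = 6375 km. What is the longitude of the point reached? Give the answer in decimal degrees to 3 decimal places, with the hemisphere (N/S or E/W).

149.600°W

CS-10: φ = +21.63694°, λ = -149.78389°
δ = d/R = 104/6375 = 0.016314 rad
φ₂ = arcsin(sin φ₁ cos δ + cos φ₁ sin δ cos θ)
   = arcsin(0.36872·0.99987 + 0.92954·0.01631·-0.98294) = 20.71809°
λ₂ = λ₁ + atan2(sin θ sin δ cos φ₁, cos δ − sin φ₁ sin φ₂) = -149.60007°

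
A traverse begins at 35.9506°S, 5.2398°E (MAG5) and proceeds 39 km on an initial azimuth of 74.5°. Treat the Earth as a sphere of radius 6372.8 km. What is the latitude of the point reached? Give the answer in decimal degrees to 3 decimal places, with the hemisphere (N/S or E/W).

35.856°S

δ = d/R = 39/6372.8 = 0.006120 rad
φ₂ = arcsin(sin φ₁ cos δ + cos φ₁ sin δ cos θ)
   = arcsin(-0.58709·0.99998 + 0.80952·0.00612·0.26724) = -35.85618°
λ₂ = λ₁ + atan2(sin θ sin δ cos φ₁, cos δ − sin φ₁ sin φ₂) = 5.65669°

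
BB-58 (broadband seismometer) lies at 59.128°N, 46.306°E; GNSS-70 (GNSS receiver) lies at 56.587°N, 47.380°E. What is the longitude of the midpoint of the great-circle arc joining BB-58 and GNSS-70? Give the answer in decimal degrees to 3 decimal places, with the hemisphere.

Bx = cos φ₂ cos Δλ = 0.550573,  By = cos φ₂ sin Δλ = 0.010322
φₘ = atan2(sin φ₁ + sin φ₂, √((cos φ₁ + Bx)² + By²)) = 57.85863°
λₘ = λ₁ + atan2(By, cos φ₁ + Bx) = 46.86195°

46.862°E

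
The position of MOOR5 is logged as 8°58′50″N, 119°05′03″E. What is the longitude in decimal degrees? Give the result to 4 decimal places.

119.0842°E

119° + 5′/60 + 3″/3600 = 119 + 0.08333 + 0.00083 = 119.0842°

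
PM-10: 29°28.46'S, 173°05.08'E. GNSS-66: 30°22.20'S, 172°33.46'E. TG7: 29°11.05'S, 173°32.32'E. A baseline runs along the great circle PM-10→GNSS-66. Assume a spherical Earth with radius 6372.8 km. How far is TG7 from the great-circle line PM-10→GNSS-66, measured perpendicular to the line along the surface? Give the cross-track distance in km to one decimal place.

24.8 km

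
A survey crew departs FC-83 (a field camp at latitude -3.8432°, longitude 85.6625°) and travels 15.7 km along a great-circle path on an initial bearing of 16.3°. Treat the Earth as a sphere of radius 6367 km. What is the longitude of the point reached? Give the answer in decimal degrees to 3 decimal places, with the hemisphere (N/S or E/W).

δ = d/R = 15.7/6367 = 0.002466 rad
φ₂ = arcsin(sin φ₁ cos δ + cos φ₁ sin δ cos θ)
   = arcsin(-0.06703·1.00000 + 0.99775·0.00247·0.95981) = -3.70760°
λ₂ = λ₁ + atan2(sin θ sin δ cos φ₁, cos δ − sin φ₁ sin φ₂) = 85.70224°

85.702°E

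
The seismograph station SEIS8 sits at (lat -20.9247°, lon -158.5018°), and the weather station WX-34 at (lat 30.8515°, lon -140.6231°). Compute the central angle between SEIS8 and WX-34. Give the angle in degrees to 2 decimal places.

Δφ = 51.7762°,  Δλ = 17.8787°
a = sin²(Δφ/2) + cos φ₁ cos φ₂ sin²(Δλ/2) = 0.209995
c = 2·arcsin(√a) = 0.952054 rad = 54.5487°

54.55°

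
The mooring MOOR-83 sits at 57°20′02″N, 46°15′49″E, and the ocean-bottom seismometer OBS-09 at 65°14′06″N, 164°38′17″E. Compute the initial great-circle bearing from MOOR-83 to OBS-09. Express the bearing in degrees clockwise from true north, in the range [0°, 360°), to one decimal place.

MOOR-83: φ = +57.33389°, λ = +46.26361°
OBS-09: φ = +65.23500°, λ = +164.63806°
Δλ = 118.3744°
y = sin Δλ · cos φ₂ = 0.368571
x = cos φ₁ sin φ₂ − sin φ₁ cos φ₂ cos Δλ = 0.657690
θ = atan2(y, x) = 29.2664° → 29.2664° (mod 360°)

29.3°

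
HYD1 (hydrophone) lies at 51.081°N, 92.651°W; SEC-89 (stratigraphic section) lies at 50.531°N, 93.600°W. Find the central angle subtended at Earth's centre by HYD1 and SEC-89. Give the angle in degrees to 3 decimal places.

0.814°

Δφ = -0.5500°,  Δλ = -0.9490°
a = sin²(Δφ/2) + cos φ₁ cos φ₂ sin²(Δλ/2) = 0.000050
c = 2·arcsin(√a) = 0.014202 rad = 0.8137°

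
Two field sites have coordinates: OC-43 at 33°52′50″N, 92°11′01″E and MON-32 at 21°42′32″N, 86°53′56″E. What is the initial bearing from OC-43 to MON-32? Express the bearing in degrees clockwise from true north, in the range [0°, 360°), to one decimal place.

202.3°

OC-43: φ = +33.88056°, λ = +92.18361°
MON-32: φ = +21.70889°, λ = +86.89889°
Δλ = -5.2847°
y = sin Δλ · cos φ₂ = -0.085573
x = cos φ₁ sin φ₂ − sin φ₁ cos φ₂ cos Δλ = -0.208640
θ = atan2(y, x) = -157.6993° → 202.3007° (mod 360°)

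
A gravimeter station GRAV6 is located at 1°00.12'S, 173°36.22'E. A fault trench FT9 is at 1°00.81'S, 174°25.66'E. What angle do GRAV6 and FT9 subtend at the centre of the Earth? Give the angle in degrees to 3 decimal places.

0.824°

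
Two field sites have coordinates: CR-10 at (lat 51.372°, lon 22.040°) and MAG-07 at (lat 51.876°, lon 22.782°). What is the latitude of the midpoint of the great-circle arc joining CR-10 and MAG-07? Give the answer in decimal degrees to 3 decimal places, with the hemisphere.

Bx = cos φ₂ cos Δλ = 0.617314,  By = cos φ₂ sin Δλ = 0.007995
φₘ = atan2(sin φ₁ + sin φ₂, √((cos φ₁ + Bx)² + By²)) = 51.62458°
λₘ = λ₁ + atan2(By, cos φ₁ + Bx) = 22.40894°

51.625°N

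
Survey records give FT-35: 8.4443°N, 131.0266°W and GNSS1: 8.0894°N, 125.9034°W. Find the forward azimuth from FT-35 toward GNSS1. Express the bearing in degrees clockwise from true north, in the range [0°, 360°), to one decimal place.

93.6°

Δλ = 5.1232°
y = sin Δλ · cos φ₂ = 0.088409
x = cos φ₁ sin φ₂ − sin φ₁ cos φ₂ cos Δλ = -0.005613
θ = atan2(y, x) = 93.6330° → 93.6330° (mod 360°)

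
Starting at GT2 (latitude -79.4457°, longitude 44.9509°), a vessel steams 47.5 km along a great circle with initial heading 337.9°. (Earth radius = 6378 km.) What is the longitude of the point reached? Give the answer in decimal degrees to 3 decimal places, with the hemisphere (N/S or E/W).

δ = d/R = 47.5/6378 = 0.007447 rad
φ₂ = arcsin(sin φ₁ cos δ + cos φ₁ sin δ cos θ)
   = arcsin(-0.98308·0.99997 + 0.18317·0.00745·0.92653) = -79.04918°
λ₂ = λ₁ + atan2(sin θ sin δ cos φ₁, cos δ − sin φ₁ sin φ₂) = 44.10579°

44.106°E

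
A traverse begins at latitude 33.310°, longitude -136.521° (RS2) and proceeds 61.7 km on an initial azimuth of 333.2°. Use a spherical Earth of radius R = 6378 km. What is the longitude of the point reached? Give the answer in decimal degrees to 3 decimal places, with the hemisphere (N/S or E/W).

δ = d/R = 61.7/6378 = 0.009674 rad
φ₂ = arcsin(sin φ₁ cos δ + cos φ₁ sin δ cos θ)
   = arcsin(0.54917·0.99995 + 0.83571·0.00967·0.89259) = 33.80437°
λ₂ = λ₁ + atan2(sin θ sin δ cos φ₁, cos δ − sin φ₁ sin φ₂) = -136.82175°

136.822°W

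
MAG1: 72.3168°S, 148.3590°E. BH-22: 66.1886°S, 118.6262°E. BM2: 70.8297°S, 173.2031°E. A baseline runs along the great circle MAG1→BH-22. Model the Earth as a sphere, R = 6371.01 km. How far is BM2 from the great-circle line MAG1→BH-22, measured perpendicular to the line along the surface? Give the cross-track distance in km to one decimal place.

218.8 km

δ₁₃ = central angle MAG1→BM2 = 0.138442 rad  (haversine)
θ₁₃ = bearing MAG1→BM2 = 91.247°,  θ₁₂ = bearing MAG1→BH-22 = 285.655°
dₓₜ = R·arcsin(sin δ₁₃ · sin(θ₁₃ − θ₁₂)) = 6371.01·arcsin(0.13800·sin(-194.409°)) = 218.820 km
|dₓₜ| = 218.820 km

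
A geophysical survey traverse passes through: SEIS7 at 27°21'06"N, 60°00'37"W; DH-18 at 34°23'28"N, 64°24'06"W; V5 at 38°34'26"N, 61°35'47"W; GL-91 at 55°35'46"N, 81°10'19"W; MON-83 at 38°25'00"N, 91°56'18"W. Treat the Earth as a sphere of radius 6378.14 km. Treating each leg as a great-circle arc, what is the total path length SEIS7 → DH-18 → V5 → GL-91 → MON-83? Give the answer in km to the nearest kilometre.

5881 km

SEIS7: φ = +27.35167°, λ = -60.01028°
DH-18: φ = +34.39111°, λ = -64.40167°
V5: φ = +38.57389°, λ = -61.59639°
GL-91: φ = +55.59611°, λ = -81.17194°
MON-83: φ = +38.41667°, λ = -91.93833°
SEIS7→DH-18: c = 0.139323 rad, d = 888.62 km
DH-18→V5: c = 0.082929 rad, d = 528.94 km
V5→GL-91: c = 0.374586 rad, d = 2389.16 km
GL-91→MON-83: c = 0.325185 rad, d = 2074.08 km
Total = 888.62 + 528.94 + 2389.16 + 2074.08 = 5880.80 km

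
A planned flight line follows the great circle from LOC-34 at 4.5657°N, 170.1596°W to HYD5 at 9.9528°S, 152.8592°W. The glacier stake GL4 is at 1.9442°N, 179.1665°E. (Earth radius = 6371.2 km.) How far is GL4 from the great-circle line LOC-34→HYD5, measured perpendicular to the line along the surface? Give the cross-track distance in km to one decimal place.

δ₁₃ = central angle LOC-34→GL4 = 0.191522 rad  (haversine)
θ₁₃ = bearing LOC-34→GL4 = 256.523°,  θ₁₂ = bearing LOC-34→HYD5 = 130.157°
dₓₜ = R·arcsin(sin δ₁₃ · sin(θ₁₃ − θ₁₂)) = 6371.2·arcsin(0.19035·sin(126.367°)) = 980.442 km
|dₓₜ| = 980.442 km

980.4 km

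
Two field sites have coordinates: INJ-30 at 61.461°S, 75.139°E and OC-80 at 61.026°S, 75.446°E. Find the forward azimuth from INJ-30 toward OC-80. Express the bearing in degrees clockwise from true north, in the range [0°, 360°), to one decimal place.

Δλ = 0.3070°
y = sin Δλ · cos φ₂ = 0.002596
x = cos φ₁ sin φ₂ − sin φ₁ cos φ₂ cos Δλ = 0.007586
θ = atan2(y, x) = 18.8884° → 18.8884° (mod 360°)

18.9°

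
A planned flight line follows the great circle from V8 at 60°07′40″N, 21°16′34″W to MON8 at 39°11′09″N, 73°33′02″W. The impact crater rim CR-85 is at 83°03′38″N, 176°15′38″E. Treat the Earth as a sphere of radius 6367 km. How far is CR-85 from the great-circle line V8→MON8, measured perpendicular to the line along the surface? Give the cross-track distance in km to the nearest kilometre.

V8: φ = +60.12778°, λ = -21.27611°
MON8: φ = +39.18583°, λ = -73.55056°
CR-85: φ = +83.06056°, λ = +176.26056°
δ₁₃ = central angle V8→CR-85 = 0.637803 rad  (haversine)
θ₁₃ = bearing V8→CR-85 = 356.495°,  θ₁₂ = bearing V8→MON8 = 261.049°
dₓₜ = R·arcsin(sin δ₁₃ · sin(θ₁₃ − θ₁₂)) = 6367·arcsin(0.59543·sin(95.445°)) = 4039.620 km
|dₓₜ| = 4039.620 km

4040 km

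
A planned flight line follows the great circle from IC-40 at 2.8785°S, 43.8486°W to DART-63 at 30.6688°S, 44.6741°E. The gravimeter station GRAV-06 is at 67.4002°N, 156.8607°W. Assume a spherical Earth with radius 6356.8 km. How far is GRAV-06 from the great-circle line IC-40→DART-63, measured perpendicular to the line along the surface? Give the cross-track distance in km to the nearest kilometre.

4148 km

δ₁₃ = central angle IC-40→GRAV-06 = 1.768483 rad  (haversine)
θ₁₃ = bearing IC-40→GRAV-06 = 338.855°,  θ₁₂ = bearing IC-40→DART-63 = 120.590°
dₓₜ = R·arcsin(sin δ₁₃ · sin(θ₁₃ − θ₁₂)) = 6356.8·arcsin(0.98052·sin(218.264°)) = -4148.216 km
|dₓₜ| = 4148.216 km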